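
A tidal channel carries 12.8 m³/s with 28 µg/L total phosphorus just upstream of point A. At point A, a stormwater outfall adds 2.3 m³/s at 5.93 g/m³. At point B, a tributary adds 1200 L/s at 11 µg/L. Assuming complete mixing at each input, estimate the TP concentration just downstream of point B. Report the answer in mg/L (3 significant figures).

28 µg/L = 0.028 mg/L.
After input A: C = (12.8·0.028 + 2.3·5.93) / 15.1 = 0.927 mg/L.
1200 L/s = 1.2 m³/s.
11 µg/L = 0.011 mg/L.
After input B: C = (15.1·0.927 + 1.2·0.011) / 16.3 = 0.8595 mg/L.

0.860 mg/L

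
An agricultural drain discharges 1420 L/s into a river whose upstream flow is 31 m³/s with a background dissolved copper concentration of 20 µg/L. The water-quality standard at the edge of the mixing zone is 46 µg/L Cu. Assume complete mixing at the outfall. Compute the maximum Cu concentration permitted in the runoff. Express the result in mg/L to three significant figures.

0.614 mg/L

1420 L/s = 1.42 m³/s.
20 µg/L = 0.02 mg/L.
46 µg/L = 0.046 mg/L.
Mass balance: 0.046·32.42 = 1.42·Cₑ + 31·0.02.
Cₑ = (1.491 − 0.62) / 1.42 = 0.6136 mg/L.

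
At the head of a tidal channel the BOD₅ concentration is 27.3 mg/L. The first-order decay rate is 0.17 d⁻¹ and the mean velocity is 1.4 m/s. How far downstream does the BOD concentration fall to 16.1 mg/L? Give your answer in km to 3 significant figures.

From C = C₀·e^(−kt), t = ln(C₀/C)/k = ln(27.3/16.1)/0.17 = 0.5281/0.17 = 3.106 d.
Distance = v·t = 1.4 m/s × 2.684e+05 s = 3.757e+05 m = 375.7 km.

376 km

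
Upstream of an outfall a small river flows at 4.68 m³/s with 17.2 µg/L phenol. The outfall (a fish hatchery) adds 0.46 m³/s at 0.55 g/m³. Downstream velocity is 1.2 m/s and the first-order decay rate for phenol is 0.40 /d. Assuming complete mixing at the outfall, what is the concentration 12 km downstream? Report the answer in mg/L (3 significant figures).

17.2 µg/L = 0.0172 mg/L.
After complete mixing, C₀ = (0.46·0.55 + 4.68·0.0172) / 5.14 = 0.06488 mg/L.
Travel time t = 1.2e+04 m / 1.2 m/s = 1e+04 s = 0.1157 d.
C = 0.06488·exp(−0.40·0.1157) = 0.06488·0.9548 = 0.06195 mg/L.

0.0619 mg/L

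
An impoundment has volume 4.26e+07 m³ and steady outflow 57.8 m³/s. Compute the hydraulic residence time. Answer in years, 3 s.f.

0.0234 yr

Q = 57.8 m³/s × 3.156e+07 s/yr = 1.824e+09 m³/yr.
Hydraulic residence time τ = V/Q = 4.26e+07/1.824e+09 = 0.02335 yr.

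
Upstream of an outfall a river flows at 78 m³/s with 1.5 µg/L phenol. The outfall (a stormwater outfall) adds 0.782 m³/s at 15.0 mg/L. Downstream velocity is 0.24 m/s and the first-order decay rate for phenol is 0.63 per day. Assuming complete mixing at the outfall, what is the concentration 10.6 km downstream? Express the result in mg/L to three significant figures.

0.109 mg/L

1.5 µg/L = 0.0015 mg/L.
After complete mixing, C₀ = (0.782·15 + 78·0.0015) / 78.78 = 0.1504 mg/L.
Travel time t = 1.06e+04 m / 0.24 m/s = 4.417e+04 s = 0.5112 d.
C = 0.1504·exp(−0.63·0.5112) = 0.1504·0.7247 = 0.109 mg/L.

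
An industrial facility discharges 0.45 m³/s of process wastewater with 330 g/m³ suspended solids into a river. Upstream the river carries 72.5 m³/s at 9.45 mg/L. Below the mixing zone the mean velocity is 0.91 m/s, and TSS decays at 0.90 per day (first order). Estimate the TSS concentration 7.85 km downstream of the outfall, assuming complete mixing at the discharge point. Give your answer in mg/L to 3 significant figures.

10.4 mg/L

After complete mixing, C₀ = (0.45·330 + 72.5·9.45) / 72.95 = 11.43 mg/L.
Travel time t = 7850 m / 0.91 m/s = 8626 s = 0.09984 d.
C = 11.43·exp(−0.90·0.09984) = 11.43·0.9141 = 10.45 mg/L.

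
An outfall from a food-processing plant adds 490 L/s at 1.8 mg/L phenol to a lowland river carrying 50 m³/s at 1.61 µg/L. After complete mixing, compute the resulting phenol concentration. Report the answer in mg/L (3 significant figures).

490 L/s = 0.49 m³/s.
1.61 µg/L = 0.00161 mg/L.
By mass balance at complete mixing, C = (0.49·1.8 + 50·0.00161) / (0.49 + 50) = 0.9625/50.49 = 0.01906 mg/L.

0.0191 mg/L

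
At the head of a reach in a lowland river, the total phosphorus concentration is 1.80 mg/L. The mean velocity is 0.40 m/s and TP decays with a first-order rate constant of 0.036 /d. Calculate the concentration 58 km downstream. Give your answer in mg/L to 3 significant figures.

1.69 mg/L

Travel time t = 58 km / 0.40 m/s = 5.8e+04/0.40 = 1.45e+05 s = 1.678 d.
First-order decay: C = 1.80·exp(−0.036·1.678) = 1.80·0.9414 = 1.694 mg/L.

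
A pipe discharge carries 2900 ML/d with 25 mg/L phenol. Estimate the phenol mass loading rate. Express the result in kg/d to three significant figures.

2900 ML/d = 33.56 m³/s.
Mass flux = Q·C = 33.56 m³/s × 25 g/m³ = 839.1 g/s.
= 839.1 g/s × 86.4 = 7.25e+04 kg/d.

72500 kg/d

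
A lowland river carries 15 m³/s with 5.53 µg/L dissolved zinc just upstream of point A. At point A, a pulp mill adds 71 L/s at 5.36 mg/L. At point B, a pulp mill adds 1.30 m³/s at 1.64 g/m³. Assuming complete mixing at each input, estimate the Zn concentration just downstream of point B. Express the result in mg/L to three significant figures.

5.53 µg/L = 0.00553 mg/L.
71 L/s = 0.071 m³/s.
After input A: C = (15·0.00553 + 0.071·5.36) / 15.07 = 0.03076 mg/L.
After input B: C = (15.07·0.03076 + 1.3·1.64) / 16.37 = 0.1585 mg/L.

0.159 mg/L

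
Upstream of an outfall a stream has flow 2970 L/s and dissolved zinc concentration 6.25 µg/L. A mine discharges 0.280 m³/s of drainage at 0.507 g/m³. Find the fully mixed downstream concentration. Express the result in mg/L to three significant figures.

0.0494 mg/L

2970 L/s = 2.97 m³/s.
6.25 µg/L = 0.00625 mg/L.
Conservation of mass across the mixing zone: C = (0.28·0.507 + 2.97·0.00625) / (0.28 + 2.97) = 0.1605/3.25 = 0.04939 mg/L.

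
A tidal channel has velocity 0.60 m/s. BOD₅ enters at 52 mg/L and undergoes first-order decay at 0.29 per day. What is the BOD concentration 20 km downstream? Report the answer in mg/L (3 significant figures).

46.5 mg/L

Travel time t = 20 km / 0.60 m/s = 2e+04/0.60 = 3.333e+04 s = 0.3858 d.
First-order decay: C = 52·exp(−0.29·0.3858) = 52·0.8941 = 46.5 mg/L.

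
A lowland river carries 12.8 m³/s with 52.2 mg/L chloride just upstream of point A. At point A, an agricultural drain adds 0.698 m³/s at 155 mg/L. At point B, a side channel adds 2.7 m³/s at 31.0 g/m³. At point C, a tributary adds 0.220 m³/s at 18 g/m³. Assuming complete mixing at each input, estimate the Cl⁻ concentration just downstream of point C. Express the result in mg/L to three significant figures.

After input A: C = (12.8·52.2 + 0.698·155) / 13.5 = 57.52 mg/L.
After input B: C = (13.5·57.52 + 2.7·31) / 16.2 = 53.1 mg/L.
After input C: C = (16.2·53.1 + 0.22·18) / 16.42 = 52.63 mg/L.

52.6 mg/L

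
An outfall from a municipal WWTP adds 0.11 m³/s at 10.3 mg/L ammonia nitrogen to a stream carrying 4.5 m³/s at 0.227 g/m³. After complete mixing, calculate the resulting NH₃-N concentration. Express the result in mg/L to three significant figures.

By mass balance at complete mixing, C = (0.11·10.3 + 4.5·0.227) / (0.11 + 4.5) = 2.155/4.61 = 0.4674 mg/L.

0.467 mg/L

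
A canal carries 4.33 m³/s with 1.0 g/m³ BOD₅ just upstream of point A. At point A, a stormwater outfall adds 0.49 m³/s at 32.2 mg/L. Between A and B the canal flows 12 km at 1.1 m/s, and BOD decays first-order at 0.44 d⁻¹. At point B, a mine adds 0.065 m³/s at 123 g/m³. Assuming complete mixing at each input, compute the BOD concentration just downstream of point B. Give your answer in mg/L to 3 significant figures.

After input A: C = (4.33·1 + 0.49·32.2) / 4.82 = 4.172 mg/L.
Over the 12 km reach to input B (t = 1.091e+04 s = 0.1263 d), decay gives C = 4.172·exp(−0.44·0.1263) = 3.946 mg/L.
After input B: C = (4.82·3.946 + 0.065·123) / 4.885 = 5.53 mg/L.

5.53 mg/L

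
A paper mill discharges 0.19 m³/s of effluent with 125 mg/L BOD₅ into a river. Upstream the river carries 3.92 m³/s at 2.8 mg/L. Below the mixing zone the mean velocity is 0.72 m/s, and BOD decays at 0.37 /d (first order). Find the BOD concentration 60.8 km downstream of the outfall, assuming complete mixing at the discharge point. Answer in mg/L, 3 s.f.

After complete mixing, C₀ = (0.19·125 + 3.92·2.8) / 4.11 = 8.449 mg/L.
Travel time t = 6.08e+04 m / 0.72 m/s = 8.444e+04 s = 0.9774 d.
C = 8.449·exp(−0.37·0.9774) = 8.449·0.6965 = 5.885 mg/L.

5.89 mg/L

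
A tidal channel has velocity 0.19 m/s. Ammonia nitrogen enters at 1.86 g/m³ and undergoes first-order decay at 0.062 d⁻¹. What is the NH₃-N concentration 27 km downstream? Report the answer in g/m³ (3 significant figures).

Travel time t = 27 km / 0.19 m/s = 2.7e+04/0.19 = 1.421e+05 s = 1.645 d.
First-order decay: C = 1.86·exp(−0.062·1.645) = 1.86·0.9031 = 1.68 g/m³.

1.68 g/m³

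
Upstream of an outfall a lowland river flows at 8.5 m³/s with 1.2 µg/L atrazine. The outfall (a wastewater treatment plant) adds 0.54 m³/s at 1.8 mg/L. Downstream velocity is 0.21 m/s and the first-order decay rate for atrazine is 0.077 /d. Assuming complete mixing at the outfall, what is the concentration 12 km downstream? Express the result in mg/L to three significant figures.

0.103 mg/L

1.2 µg/L = 0.0012 mg/L.
After complete mixing, C₀ = (0.54·1.8 + 8.5·0.0012) / 9.04 = 0.1087 mg/L.
Travel time t = 1.2e+04 m / 0.21 m/s = 5.714e+04 s = 0.6614 d.
C = 0.1087·exp(−0.077·0.6614) = 0.1087·0.9503 = 0.1033 mg/L.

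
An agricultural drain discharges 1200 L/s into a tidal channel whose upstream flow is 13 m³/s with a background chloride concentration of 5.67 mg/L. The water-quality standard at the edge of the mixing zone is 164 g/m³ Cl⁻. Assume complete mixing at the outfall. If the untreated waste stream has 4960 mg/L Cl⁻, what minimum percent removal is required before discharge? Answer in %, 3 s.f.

1200 L/s = 1.2 m³/s.
Mass balance: 164·14.2 = 1.2·Cₑ + 13·5.67.
Cₑ = (2329 − 73.71) / 1.2 = 1879 mg/L.
Required removal = 1 − 1879/4960 = 62.11 %.

62.1 %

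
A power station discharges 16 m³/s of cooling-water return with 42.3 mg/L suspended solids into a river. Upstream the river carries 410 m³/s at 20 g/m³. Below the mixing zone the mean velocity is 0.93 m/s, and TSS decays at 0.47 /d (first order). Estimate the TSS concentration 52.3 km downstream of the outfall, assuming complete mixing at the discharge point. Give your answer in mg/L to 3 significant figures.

15.3 mg/L

After complete mixing, C₀ = (16·42.3 + 410·20) / 426 = 20.84 mg/L.
Travel time t = 5.23e+04 m / 0.93 m/s = 5.624e+04 s = 0.6509 d.
C = 20.84·exp(−0.47·0.6509) = 20.84·0.7364 = 15.35 mg/L.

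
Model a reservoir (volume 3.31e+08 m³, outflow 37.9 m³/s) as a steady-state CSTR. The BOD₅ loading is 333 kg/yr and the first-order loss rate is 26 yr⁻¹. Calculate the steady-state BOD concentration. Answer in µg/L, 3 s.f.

Outflow Q = 37.9 m³/s × 3.156e+07 s/yr = 1.196e+09 m³/yr.
Steady-state CSTR mass balance: W = Q·C + k·V·C, so C = W/(Q + kV).
Q + kV = 1.196e+09 + 26·3.31e+08 = 9.802e+09 m³/yr.
C = 333/9.802e+09 = 3.397e-08 kg/m³ = 3.397e-05 mg/L = 0.03397 µg/L.

0.0340 µg/L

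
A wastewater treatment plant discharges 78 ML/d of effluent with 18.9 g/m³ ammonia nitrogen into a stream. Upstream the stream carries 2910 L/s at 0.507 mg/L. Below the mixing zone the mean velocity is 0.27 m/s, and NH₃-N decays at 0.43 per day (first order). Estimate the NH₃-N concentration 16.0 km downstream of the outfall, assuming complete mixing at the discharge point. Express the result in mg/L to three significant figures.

78 ML/d = 0.9028 m³/s.
2910 L/s = 2.91 m³/s.
After complete mixing, C₀ = (0.9028·18.9 + 2.91·0.507) / 3.813 = 4.862 mg/L.
Travel time t = 1.6e+04 m / 0.27 m/s = 5.926e+04 s = 0.6859 d.
C = 4.862·exp(−0.43·0.6859) = 4.862·0.7446 = 3.62 mg/L.

3.62 mg/L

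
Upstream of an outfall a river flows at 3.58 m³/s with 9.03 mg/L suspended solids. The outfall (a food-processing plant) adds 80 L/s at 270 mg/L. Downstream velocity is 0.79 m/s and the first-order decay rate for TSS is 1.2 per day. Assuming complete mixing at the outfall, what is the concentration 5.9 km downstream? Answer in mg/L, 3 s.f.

80 L/s = 0.08 m³/s.
After complete mixing, C₀ = (0.08·270 + 3.58·9.03) / 3.66 = 14.73 mg/L.
Travel time t = 5900 m / 0.79 m/s = 7468 s = 0.08644 d.
C = 14.73·exp(−1.2·0.08644) = 14.73·0.9015 = 13.28 mg/L.

13.3 mg/L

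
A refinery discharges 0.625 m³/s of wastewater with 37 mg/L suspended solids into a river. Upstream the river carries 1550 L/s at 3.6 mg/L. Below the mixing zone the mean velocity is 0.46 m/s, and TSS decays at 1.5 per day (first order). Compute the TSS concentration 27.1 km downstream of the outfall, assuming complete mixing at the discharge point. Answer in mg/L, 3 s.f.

1550 L/s = 1.55 m³/s.
After complete mixing, C₀ = (0.625·37 + 1.55·3.6) / 2.175 = 13.2 mg/L.
Travel time t = 2.71e+04 m / 0.46 m/s = 5.891e+04 s = 0.6819 d.
C = 13.2·exp(−1.5·0.6819) = 13.2·0.3596 = 4.746 mg/L.

4.75 mg/L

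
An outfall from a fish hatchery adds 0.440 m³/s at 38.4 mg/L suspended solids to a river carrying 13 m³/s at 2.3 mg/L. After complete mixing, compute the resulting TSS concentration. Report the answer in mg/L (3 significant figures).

Conservation of mass across the mixing zone: C = (0.44·38.4 + 13·2.3) / (0.44 + 13) = 46.8/13.44 = 3.482 mg/L.

3.48 mg/L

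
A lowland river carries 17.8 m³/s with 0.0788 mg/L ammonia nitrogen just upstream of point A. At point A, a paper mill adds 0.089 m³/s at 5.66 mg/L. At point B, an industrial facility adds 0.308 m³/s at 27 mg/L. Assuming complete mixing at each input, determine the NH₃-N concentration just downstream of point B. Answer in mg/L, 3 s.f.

0.562 mg/L

After input A: C = (17.8·0.0788 + 0.089·5.66) / 17.89 = 0.1066 mg/L.
After input B: C = (17.89·0.1066 + 0.308·27) / 18.2 = 0.5618 mg/L.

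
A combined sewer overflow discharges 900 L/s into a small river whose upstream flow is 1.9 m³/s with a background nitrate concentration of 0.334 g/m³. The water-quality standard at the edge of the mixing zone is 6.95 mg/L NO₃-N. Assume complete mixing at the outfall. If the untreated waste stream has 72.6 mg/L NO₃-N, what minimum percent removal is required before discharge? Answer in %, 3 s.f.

71.2 %

900 L/s = 0.9 m³/s.
Mass balance: 6.95·2.8 = 0.9·Cₑ + 1.9·0.334.
Cₑ = (19.46 − 0.6346) / 0.9 = 20.92 mg/L.
Required removal = 1 − 20.92/72.6 = 71.19 %.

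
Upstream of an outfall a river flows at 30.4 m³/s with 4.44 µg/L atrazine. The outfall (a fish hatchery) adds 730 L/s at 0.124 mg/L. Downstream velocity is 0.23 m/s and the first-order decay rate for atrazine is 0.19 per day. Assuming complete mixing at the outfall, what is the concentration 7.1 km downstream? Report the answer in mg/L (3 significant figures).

0.00677 mg/L

730 L/s = 0.73 m³/s.
4.44 µg/L = 0.00444 mg/L.
After complete mixing, C₀ = (0.73·0.124 + 30.4·0.00444) / 31.13 = 0.007244 mg/L.
Travel time t = 7100 m / 0.23 m/s = 3.087e+04 s = 0.3573 d.
C = 0.007244·exp(−0.19·0.3573) = 0.007244·0.9344 = 0.006768 mg/L.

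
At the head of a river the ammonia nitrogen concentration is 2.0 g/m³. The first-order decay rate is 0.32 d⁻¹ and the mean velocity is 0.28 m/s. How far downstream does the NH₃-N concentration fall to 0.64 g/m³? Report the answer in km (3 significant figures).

From C = C₀·e^(−kt), t = ln(C₀/C)/k = ln(2.0/0.64)/0.32 = 1.139/0.32 = 3.561 d.
Distance = v·t = 0.28 m/s × 3.076e+05 s = 8.614e+04 m = 86.14 km.

86.1 km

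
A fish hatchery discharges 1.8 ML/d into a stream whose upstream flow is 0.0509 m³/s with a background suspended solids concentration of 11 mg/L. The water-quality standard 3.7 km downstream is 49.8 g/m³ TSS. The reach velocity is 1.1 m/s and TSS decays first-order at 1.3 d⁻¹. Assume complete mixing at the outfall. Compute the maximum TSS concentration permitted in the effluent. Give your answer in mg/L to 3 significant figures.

1.8 ML/d = 0.02083 m³/s.
Travel time to the compliance point: t = 3700/1.1 = 3364 s = 0.03893 d; decay factor exp(−1.3·0.03893) = 0.9506.
So the concentration just after mixing may be at most 49.8/0.9506 = 52.39 mg/L.
Mass balance: 52.39·0.07173 = 0.02083·Cₑ + 0.0509·11.
Cₑ = (3.758 − 0.5599) / 0.02083 = 153.5 mg/L.

153 mg/L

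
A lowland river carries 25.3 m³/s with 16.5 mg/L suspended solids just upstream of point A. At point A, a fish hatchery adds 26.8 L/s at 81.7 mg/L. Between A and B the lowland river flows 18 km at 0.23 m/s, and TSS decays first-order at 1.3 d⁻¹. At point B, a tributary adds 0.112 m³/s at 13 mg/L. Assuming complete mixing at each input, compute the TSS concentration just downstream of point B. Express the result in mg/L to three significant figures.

5.14 mg/L

26.8 L/s = 0.0268 m³/s.
After input A: C = (25.3·16.5 + 0.0268·81.7) / 25.33 = 16.57 mg/L.
Over the 18 km reach to input B (t = 7.826e+04 s = 0.9058 d), decay gives C = 16.57·exp(−1.3·0.9058) = 5.104 mg/L.
After input B: C = (25.33·5.104 + 0.112·13) / 25.44 = 5.139 mg/L.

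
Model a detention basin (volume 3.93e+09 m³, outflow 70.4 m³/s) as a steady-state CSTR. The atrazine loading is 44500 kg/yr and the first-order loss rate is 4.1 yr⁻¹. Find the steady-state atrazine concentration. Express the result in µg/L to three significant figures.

Outflow Q = 70.4 m³/s × 3.156e+07 s/yr = 2.222e+09 m³/yr.
Steady-state CSTR mass balance: W = Q·C + k·V·C, so C = W/(Q + kV).
Q + kV = 2.222e+09 + 4.1·3.93e+09 = 1.833e+10 m³/yr.
C = 44500/1.833e+10 = 2.427e-06 kg/m³ = 0.002427 mg/L = 2.427 µg/L.

2.43 µg/L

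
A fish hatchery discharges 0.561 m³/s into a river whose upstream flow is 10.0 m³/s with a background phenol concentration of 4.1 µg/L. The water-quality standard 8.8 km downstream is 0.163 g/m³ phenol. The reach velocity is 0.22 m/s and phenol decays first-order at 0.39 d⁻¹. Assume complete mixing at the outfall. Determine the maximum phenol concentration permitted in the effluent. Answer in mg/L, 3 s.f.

4.1 µg/L = 0.0041 mg/L.
Travel time to the compliance point: t = 8800/0.22 = 4e+04 s = 0.463 d; decay factor exp(−0.39·0.463) = 0.8348.
So the concentration just after mixing may be at most 0.163/0.8348 = 0.1953 mg/L.
Mass balance: 0.1953·10.56 = 0.561·Cₑ + 10·0.0041.
Cₑ = (2.062 − 0.041) / 0.561 = 3.603 mg/L.

3.60 mg/L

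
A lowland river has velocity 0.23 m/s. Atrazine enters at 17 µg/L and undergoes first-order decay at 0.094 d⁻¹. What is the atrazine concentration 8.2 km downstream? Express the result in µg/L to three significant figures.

Travel time t = 8.2 km / 0.23 m/s = 8200/0.23 = 3.565e+04 s = 0.4126 d.
First-order decay: C = 17·exp(−0.094·0.4126) = 17·0.962 = 16.35 µg/L.

16.4 µg/L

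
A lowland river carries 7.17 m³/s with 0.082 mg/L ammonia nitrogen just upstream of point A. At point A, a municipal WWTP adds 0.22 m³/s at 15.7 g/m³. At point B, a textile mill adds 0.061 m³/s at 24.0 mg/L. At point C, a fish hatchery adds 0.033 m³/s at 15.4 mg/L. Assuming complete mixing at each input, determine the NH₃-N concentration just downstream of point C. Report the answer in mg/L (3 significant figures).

0.804 mg/L

After input A: C = (7.17·0.082 + 0.22·15.7) / 7.39 = 0.5469 mg/L.
After input B: C = (7.39·0.5469 + 0.061·24) / 7.451 = 0.739 mg/L.
After input C: C = (7.451·0.739 + 0.033·15.4) / 7.484 = 0.8036 mg/L.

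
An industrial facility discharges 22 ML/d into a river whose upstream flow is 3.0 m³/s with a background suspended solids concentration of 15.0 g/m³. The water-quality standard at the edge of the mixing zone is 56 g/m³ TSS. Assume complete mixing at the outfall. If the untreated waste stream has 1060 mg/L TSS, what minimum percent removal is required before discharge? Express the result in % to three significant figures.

22 ML/d = 0.2546 m³/s.
Mass balance: 56·3.255 = 0.2546·Cₑ + 3·15.
Cₑ = (182.3 − 45) / 0.2546 = 539.1 mg/L.
Required removal = 1 − 539.1/1060 = 49.15 %.

49.1 %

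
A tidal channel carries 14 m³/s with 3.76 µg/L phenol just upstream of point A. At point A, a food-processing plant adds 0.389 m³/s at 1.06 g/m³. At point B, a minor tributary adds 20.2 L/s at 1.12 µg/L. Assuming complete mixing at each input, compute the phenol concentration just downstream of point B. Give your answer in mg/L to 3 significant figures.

3.76 µg/L = 0.00376 mg/L.
After input A: C = (14·0.00376 + 0.389·1.06) / 14.39 = 0.03231 mg/L.
20.2 L/s = 0.0202 m³/s.
1.12 µg/L = 0.00112 mg/L.
After input B: C = (14.39·0.03231 + 0.0202·0.00112) / 14.41 = 0.03227 mg/L.

0.0323 mg/L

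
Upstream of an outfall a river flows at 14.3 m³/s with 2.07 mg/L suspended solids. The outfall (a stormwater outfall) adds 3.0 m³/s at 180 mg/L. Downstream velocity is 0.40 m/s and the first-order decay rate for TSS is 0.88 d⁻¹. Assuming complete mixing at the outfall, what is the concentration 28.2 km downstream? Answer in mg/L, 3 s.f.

16.1 mg/L

After complete mixing, C₀ = (3·180 + 14.3·2.07) / 17.3 = 32.92 mg/L.
Travel time t = 2.82e+04 m / 0.40 m/s = 7.05e+04 s = 0.816 d.
C = 32.92·exp(−0.88·0.816) = 32.92·0.4877 = 16.06 mg/L.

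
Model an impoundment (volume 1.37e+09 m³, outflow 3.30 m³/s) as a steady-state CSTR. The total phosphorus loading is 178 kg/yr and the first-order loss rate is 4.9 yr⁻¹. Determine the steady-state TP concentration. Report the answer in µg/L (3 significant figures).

0.0261 µg/L

Outflow Q = 3.30 m³/s × 3.156e+07 s/yr = 1.041e+08 m³/yr.
Steady-state CSTR mass balance: W = Q·C + k·V·C, so C = W/(Q + kV).
Q + kV = 1.041e+08 + 4.9·1.37e+09 = 6.817e+09 m³/yr.
C = 178/6.817e+09 = 2.611e-08 kg/m³ = 2.611e-05 mg/L = 0.02611 µg/L.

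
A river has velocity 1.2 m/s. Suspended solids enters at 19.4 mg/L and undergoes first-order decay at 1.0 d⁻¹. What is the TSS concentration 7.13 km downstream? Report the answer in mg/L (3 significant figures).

18.1 mg/L

Travel time t = 7.13 km / 1.2 m/s = 7130/1.2 = 5942 s = 0.06877 d.
First-order decay: C = 19.4·exp(−1.0·0.06877) = 19.4·0.9335 = 18.11 mg/L.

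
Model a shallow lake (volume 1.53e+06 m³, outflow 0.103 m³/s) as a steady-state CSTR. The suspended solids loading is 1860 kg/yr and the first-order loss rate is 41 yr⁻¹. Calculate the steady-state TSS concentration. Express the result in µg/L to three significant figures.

28.2 µg/L

Outflow Q = 0.103 m³/s × 3.156e+07 s/yr = 3.25e+06 m³/yr.
Steady-state CSTR mass balance: W = Q·C + k·V·C, so C = W/(Q + kV).
Q + kV = 3.25e+06 + 41·1.53e+06 = 6.598e+07 m³/yr.
C = 1860/6.598e+07 = 2.819e-05 kg/m³ = 0.02819 mg/L = 28.19 µg/L.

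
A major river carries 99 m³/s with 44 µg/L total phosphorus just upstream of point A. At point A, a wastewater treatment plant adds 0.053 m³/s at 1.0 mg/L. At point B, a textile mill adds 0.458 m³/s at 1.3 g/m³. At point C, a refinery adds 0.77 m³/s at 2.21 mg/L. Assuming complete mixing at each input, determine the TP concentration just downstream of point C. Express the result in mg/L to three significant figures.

0.0669 mg/L

44 µg/L = 0.044 mg/L.
After input A: C = (99·0.044 + 0.053·1) / 99.05 = 0.04451 mg/L.
After input B: C = (99.05·0.04451 + 0.458·1.3) / 99.51 = 0.05029 mg/L.
After input C: C = (99.51·0.05029 + 0.77·2.21) / 100.3 = 0.06687 mg/L.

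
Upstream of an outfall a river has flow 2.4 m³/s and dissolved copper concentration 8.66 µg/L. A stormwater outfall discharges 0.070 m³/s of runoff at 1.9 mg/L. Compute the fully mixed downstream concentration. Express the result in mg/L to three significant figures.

0.0623 mg/L

8.66 µg/L = 0.00866 mg/L.
Flow-weighted mixing gives C = (0.07·1.9 + 2.4·0.00866) / (0.07 + 2.4) = 0.1538/2.47 = 0.06226 mg/L.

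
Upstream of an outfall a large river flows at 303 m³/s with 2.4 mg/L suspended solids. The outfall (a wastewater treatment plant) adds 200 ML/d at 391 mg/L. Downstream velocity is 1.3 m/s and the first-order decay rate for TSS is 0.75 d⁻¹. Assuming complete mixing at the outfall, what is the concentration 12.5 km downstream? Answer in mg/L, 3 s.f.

4.92 mg/L

200 ML/d = 2.315 m³/s.
After complete mixing, C₀ = (2.315·391 + 303·2.4) / 305.3 = 5.346 mg/L.
Travel time t = 1.25e+04 m / 1.3 m/s = 9615 s = 0.1113 d.
C = 5.346·exp(−0.75·0.1113) = 5.346·0.9199 = 4.918 mg/L.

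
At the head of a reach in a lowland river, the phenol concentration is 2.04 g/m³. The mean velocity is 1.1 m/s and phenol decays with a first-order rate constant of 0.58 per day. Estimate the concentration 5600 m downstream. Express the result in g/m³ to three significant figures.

1.97 g/m³

Travel time t = 5600 m / 1.1 m/s = 5600/1.1 = 5091 s = 0.05892 d.
First-order decay: C = 2.04·exp(−0.58·0.05892) = 2.04·0.9664 = 1.971 g/m³.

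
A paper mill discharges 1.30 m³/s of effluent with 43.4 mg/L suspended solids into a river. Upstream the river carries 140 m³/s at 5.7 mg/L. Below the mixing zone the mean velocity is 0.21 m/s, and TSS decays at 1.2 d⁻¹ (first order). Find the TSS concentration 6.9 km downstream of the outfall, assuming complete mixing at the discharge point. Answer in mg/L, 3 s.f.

After complete mixing, C₀ = (1.3·43.4 + 140·5.7) / 141.3 = 6.047 mg/L.
Travel time t = 6900 m / 0.21 m/s = 3.286e+04 s = 0.3803 d.
C = 6.047·exp(−1.2·0.3803) = 6.047·0.6336 = 3.831 mg/L.

3.83 mg/L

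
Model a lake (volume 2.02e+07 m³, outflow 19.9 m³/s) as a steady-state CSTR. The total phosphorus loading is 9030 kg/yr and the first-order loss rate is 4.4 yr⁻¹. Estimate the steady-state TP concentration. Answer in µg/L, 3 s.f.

Outflow Q = 19.9 m³/s × 3.156e+07 s/yr = 6.28e+08 m³/yr.
Steady-state CSTR mass balance: W = Q·C + k·V·C, so C = W/(Q + kV).
Q + kV = 6.28e+08 + 4.4·2.02e+07 = 7.169e+08 m³/yr.
C = 9030/7.169e+08 = 1.26e-05 kg/m³ = 0.0126 mg/L = 12.6 µg/L.

12.6 µg/L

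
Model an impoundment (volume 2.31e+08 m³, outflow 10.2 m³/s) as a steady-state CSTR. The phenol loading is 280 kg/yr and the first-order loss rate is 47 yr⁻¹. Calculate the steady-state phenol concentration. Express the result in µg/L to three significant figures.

0.0250 µg/L

Outflow Q = 10.2 m³/s × 3.156e+07 s/yr = 3.219e+08 m³/yr.
Steady-state CSTR mass balance: W = Q·C + k·V·C, so C = W/(Q + kV).
Q + kV = 3.219e+08 + 47·2.31e+08 = 1.118e+10 m³/yr.
C = 280/1.118e+10 = 2.505e-08 kg/m³ = 2.505e-05 mg/L = 0.02505 µg/L.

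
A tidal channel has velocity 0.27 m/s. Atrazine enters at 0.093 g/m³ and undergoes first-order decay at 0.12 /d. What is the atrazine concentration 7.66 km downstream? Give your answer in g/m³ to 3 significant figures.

Travel time t = 7.66 km / 0.27 m/s = 7660/0.27 = 2.837e+04 s = 0.3284 d.
First-order decay: C = 0.093·exp(−0.12·0.3284) = 0.093·0.9614 = 0.08941 g/m³.

0.0894 g/m³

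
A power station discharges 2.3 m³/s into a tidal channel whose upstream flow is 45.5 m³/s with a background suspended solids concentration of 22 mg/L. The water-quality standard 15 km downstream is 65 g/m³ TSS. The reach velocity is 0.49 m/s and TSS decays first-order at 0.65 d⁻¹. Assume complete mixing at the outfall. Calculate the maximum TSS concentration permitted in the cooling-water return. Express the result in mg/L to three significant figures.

Travel time to the compliance point: t = 1.5e+04/0.49 = 3.061e+04 s = 0.3543 d; decay factor exp(−0.65·0.3543) = 0.7943.
So the concentration just after mixing may be at most 65/0.7943 = 81.83 mg/L.
Mass balance: 81.83·47.8 = 2.3·Cₑ + 45.5·22.
Cₑ = (3912 − 1001) / 2.3 = 1265 mg/L.

1270 mg/L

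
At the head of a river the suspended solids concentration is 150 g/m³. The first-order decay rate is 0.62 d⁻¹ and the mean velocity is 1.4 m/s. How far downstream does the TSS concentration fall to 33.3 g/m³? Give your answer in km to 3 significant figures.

From C = C₀·e^(−kt), t = ln(C₀/C)/k = ln(150/33.3)/0.62 = 1.505/0.62 = 2.428 d.
Distance = v·t = 1.4 m/s × 2.097e+05 s = 2.936e+05 m = 293.6 km.

294 km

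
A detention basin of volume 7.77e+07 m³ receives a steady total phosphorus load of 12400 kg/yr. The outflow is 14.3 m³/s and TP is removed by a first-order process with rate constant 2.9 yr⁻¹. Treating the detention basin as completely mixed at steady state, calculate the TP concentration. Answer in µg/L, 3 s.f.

Outflow Q = 14.3 m³/s × 3.156e+07 s/yr = 4.513e+08 m³/yr.
Steady-state CSTR mass balance: W = Q·C + k·V·C, so C = W/(Q + kV).
Q + kV = 4.513e+08 + 2.9·7.77e+07 = 6.766e+08 m³/yr.
C = 12400/6.766e+08 = 1.833e-05 kg/m³ = 0.01833 mg/L = 18.33 µg/L.

18.3 µg/L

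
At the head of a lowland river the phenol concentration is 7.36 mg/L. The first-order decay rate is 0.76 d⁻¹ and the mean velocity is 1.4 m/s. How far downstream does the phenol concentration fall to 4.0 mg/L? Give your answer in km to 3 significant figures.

From C = C₀·e^(−kt), t = ln(C₀/C)/k = ln(7.36/4.0)/0.76 = 0.6098/0.76 = 0.8023 d.
Distance = v·t = 1.4 m/s × 6.932e+04 s = 9.705e+04 m = 97.05 km.

97.0 km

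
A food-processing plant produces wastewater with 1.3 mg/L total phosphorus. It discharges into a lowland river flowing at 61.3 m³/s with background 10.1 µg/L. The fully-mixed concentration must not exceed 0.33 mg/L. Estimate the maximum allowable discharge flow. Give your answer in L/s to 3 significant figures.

20200 L/s

10.1 µg/L = 0.0101 mg/L.
Mass balance at complete mixing: C_std·(Q_w + Q_r) = Q_w·C_e + Q_r·C_b.
Rearranging, Q_w = Q_r·(C_std − C_b)/(C_e − C_std) = 61.3·(0.33 − 0.0101) / (1.3 − 0.33) = 20.22 m³/s.
= 2.022e+04 L/s.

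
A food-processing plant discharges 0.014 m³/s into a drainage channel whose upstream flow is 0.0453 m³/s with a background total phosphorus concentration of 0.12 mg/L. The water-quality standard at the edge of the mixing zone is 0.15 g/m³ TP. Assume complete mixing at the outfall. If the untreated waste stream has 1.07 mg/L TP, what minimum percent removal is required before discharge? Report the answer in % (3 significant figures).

Mass balance: 0.15·0.0593 = 0.014·Cₑ + 0.0453·0.12.
Cₑ = (0.008895 − 0.005436) / 0.014 = 0.2471 mg/L.
Required removal = 1 − 0.2471/1.07 = 76.91 %.

76.9 %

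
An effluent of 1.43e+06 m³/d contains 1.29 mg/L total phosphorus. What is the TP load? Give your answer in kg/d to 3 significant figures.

1840 kg/d

1.43e+06 m³/d = 16.55 m³/s.
Mass flux = Q·C = 16.55 m³/s × 1.29 g/m³ = 21.35 g/s.
= 21.35 g/s × 86.4 = 1845 kg/d.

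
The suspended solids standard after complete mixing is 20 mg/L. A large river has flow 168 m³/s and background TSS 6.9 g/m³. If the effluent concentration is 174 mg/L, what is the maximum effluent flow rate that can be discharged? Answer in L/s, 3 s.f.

Mass balance at complete mixing: C_std·(Q_w + Q_r) = Q_w·C_e + Q_r·C_b.
Rearranging, Q_w = Q_r·(C_std − C_b)/(C_e − C_std) = 168·(20 − 6.9) / (174 − 20) = 14.29 m³/s.
= 1.429e+04 L/s.

14300 L/s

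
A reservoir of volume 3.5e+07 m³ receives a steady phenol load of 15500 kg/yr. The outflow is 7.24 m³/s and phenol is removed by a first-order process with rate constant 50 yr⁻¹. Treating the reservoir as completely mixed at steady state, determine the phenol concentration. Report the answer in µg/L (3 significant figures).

7.83 µg/L

Outflow Q = 7.24 m³/s × 3.156e+07 s/yr = 2.285e+08 m³/yr.
Steady-state CSTR mass balance: W = Q·C + k·V·C, so C = W/(Q + kV).
Q + kV = 2.285e+08 + 50·3.5e+07 = 1.978e+09 m³/yr.
C = 15500/1.978e+09 = 7.834e-06 kg/m³ = 0.007834 mg/L = 7.834 µg/L.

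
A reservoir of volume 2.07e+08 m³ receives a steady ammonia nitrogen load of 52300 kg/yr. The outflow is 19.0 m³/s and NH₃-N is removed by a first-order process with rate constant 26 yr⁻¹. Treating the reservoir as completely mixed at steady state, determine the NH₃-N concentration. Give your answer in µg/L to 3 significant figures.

8.74 µg/L

Outflow Q = 19.0 m³/s × 3.156e+07 s/yr = 5.996e+08 m³/yr.
Steady-state CSTR mass balance: W = Q·C + k·V·C, so C = W/(Q + kV).
Q + kV = 5.996e+08 + 26·2.07e+08 = 5.982e+09 m³/yr.
C = 52300/5.982e+09 = 8.743e-06 kg/m³ = 0.008743 mg/L = 8.743 µg/L.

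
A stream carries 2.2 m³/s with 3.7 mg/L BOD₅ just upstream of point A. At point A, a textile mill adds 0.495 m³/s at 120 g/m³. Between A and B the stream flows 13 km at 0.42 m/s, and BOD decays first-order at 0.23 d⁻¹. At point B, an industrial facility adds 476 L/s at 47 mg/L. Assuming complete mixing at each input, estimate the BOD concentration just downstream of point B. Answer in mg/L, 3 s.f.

After input A: C = (2.2·3.7 + 0.495·120) / 2.695 = 25.06 mg/L.
Over the 13 km reach to input B (t = 3.095e+04 s = 0.3582 d), decay gives C = 25.06·exp(−0.23·0.3582) = 23.08 mg/L.
476 L/s = 0.476 m³/s.
After input B: C = (2.695·23.08 + 0.476·47) / 3.171 = 26.67 mg/L.

26.7 mg/L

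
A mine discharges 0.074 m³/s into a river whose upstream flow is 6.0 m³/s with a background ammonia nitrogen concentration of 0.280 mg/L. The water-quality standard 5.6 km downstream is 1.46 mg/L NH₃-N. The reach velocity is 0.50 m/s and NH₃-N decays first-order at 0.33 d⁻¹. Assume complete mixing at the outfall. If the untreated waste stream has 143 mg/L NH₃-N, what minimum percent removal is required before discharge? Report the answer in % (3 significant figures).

Travel time to the compliance point: t = 5600/0.50 = 1.12e+04 s = 0.1296 d; decay factor exp(−0.33·0.1296) = 0.9581.
So the concentration just after mixing may be at most 1.46/0.9581 = 1.524 mg/L.
Mass balance: 1.524·6.074 = 0.074·Cₑ + 6·0.28.
Cₑ = (9.256 − 1.68) / 0.074 = 102.4 mg/L.
Required removal = 1 − 102.4/143 = 28.41 %.

28.4 %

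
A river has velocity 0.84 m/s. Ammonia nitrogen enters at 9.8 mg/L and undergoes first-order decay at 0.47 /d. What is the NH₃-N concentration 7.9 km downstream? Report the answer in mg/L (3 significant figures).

9.31 mg/L

Travel time t = 7.9 km / 0.84 m/s = 7900/0.84 = 9405 s = 0.1089 d.
First-order decay: C = 9.8·exp(−0.47·0.1089) = 9.8·0.9501 = 9.311 mg/L.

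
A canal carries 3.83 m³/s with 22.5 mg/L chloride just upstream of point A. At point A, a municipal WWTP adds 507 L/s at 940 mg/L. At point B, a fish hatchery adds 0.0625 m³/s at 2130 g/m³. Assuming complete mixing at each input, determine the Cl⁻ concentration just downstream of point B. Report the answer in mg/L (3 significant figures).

507 L/s = 0.507 m³/s.
After input A: C = (3.83·22.5 + 0.507·940) / 4.337 = 129.8 mg/L.
After input B: C = (4.337·129.8 + 0.0625·2130) / 4.399 = 158.2 mg/L.

158 mg/L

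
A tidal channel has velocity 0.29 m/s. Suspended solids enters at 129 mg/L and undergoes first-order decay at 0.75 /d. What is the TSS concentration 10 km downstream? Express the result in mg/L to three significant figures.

95.6 mg/L

Travel time t = 10 km / 0.29 m/s = 1e+04/0.29 = 3.448e+04 s = 0.3991 d.
First-order decay: C = 129·exp(−0.75·0.3991) = 129·0.7413 = 95.63 mg/L.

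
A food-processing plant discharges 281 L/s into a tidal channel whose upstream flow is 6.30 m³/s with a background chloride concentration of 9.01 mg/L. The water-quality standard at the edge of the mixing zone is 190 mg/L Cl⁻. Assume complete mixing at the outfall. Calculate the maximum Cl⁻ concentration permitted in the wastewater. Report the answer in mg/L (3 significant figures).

4250 mg/L

281 L/s = 0.281 m³/s.
Mass balance: 190·6.581 = 0.281·Cₑ + 6.3·9.01.
Cₑ = (1250 − 56.76) / 0.281 = 4248 mg/L.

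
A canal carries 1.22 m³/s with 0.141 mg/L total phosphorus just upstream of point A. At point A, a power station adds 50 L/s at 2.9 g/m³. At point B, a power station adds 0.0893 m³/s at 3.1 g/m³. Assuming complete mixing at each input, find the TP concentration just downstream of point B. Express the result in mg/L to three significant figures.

50 L/s = 0.05 m³/s.
After input A: C = (1.22·0.141 + 0.05·2.9) / 1.27 = 0.2496 mg/L.
After input B: C = (1.27·0.2496 + 0.0893·3.1) / 1.359 = 0.4369 mg/L.

0.437 mg/L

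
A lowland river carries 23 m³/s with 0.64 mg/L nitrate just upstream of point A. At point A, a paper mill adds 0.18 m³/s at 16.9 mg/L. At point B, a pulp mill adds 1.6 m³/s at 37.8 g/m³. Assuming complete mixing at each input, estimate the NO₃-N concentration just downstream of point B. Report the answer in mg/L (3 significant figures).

After input A: C = (23·0.64 + 0.18·16.9) / 23.18 = 0.7663 mg/L.
After input B: C = (23.18·0.7663 + 1.6·37.8) / 24.78 = 3.157 mg/L.

3.16 mg/L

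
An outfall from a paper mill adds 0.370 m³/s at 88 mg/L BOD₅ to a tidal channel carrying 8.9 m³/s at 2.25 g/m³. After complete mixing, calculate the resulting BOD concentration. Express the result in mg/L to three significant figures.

5.67 mg/L

Conservation of mass across the mixing zone: C = (0.37·88 + 8.9·2.25) / (0.37 + 8.9) = 52.59/9.27 = 5.673 mg/L.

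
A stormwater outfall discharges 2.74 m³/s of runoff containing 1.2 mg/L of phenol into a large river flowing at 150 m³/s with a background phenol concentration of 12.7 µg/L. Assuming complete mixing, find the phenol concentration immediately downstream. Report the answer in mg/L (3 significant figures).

12.7 µg/L = 0.0127 mg/L.
By mass balance at complete mixing, C = (2.74·1.2 + 150·0.0127) / (2.74 + 150) = 5.193/152.7 = 0.034 mg/L.

0.0340 mg/L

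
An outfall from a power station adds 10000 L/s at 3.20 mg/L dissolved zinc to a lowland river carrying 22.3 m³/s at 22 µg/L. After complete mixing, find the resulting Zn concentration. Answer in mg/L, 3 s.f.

1.01 mg/L

10000 L/s = 10 m³/s.
22 µg/L = 0.022 mg/L.
Flow-weighted mixing gives C = (10·3.2 + 22.3·0.022) / (10 + 22.3) = 32.49/32.3 = 1.006 mg/L.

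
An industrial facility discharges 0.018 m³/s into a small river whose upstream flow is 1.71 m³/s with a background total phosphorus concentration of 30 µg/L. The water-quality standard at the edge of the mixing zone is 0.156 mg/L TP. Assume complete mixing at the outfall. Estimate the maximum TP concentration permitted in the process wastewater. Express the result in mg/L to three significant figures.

30 µg/L = 0.03 mg/L.
Mass balance: 0.156·1.728 = 0.018·Cₑ + 1.71·0.03.
Cₑ = (0.2696 − 0.0513) / 0.018 = 12.13 mg/L.

12.1 mg/L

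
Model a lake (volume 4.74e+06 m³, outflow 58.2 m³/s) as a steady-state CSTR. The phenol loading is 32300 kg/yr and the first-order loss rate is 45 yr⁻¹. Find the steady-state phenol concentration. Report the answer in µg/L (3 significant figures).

15.8 µg/L

Outflow Q = 58.2 m³/s × 3.156e+07 s/yr = 1.837e+09 m³/yr.
Steady-state CSTR mass balance: W = Q·C + k·V·C, so C = W/(Q + kV).
Q + kV = 1.837e+09 + 45·4.74e+06 = 2.05e+09 m³/yr.
C = 32300/2.05e+09 = 1.576e-05 kg/m³ = 0.01576 mg/L = 15.76 µg/L.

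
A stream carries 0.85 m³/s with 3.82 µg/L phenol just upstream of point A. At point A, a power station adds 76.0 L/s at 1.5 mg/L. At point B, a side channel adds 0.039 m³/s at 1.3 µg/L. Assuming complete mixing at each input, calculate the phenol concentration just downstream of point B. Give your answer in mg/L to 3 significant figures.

0.122 mg/L

3.82 µg/L = 0.00382 mg/L.
76.0 L/s = 0.076 m³/s.
After input A: C = (0.85·0.00382 + 0.076·1.5) / 0.926 = 0.1266 mg/L.
1.3 µg/L = 0.0013 mg/L.
After input B: C = (0.926·0.1266 + 0.039·0.0013) / 0.965 = 0.1216 mg/L.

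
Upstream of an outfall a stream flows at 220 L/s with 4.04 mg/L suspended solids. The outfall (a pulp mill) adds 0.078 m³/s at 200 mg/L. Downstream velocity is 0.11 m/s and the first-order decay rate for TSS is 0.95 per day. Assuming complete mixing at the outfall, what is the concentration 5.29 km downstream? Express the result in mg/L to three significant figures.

220 L/s = 0.22 m³/s.
After complete mixing, C₀ = (0.078·200 + 0.22·4.04) / 0.298 = 55.33 mg/L.
Travel time t = 5290 m / 0.11 m/s = 4.809e+04 s = 0.5566 d.
C = 55.33·exp(−0.95·0.5566) = 55.33·0.5893 = 32.61 mg/L.

32.6 mg/L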